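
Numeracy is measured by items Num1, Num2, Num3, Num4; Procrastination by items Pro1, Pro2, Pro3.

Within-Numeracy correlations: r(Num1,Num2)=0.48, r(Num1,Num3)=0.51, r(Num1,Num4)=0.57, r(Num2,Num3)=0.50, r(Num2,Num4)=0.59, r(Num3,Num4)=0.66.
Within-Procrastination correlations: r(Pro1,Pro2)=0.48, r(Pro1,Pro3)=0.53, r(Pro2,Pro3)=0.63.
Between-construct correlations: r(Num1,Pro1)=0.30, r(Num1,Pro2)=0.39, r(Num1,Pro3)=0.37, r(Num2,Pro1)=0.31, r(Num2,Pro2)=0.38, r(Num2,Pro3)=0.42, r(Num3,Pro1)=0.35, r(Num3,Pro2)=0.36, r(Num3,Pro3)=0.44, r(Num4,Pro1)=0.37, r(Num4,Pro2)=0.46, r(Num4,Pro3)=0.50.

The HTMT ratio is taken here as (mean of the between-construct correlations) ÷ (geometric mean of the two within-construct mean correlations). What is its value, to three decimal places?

Between-construct mean = 4.65/12 = 0.3875.
Mean within-Num = 3.31/6 = 0.5517; mean within-Pro = 1.64/3 = 0.5467.
Geometric mean = √(0.5517 × 0.5467) = 0.5492.
HTMT = 0.3875 / 0.5492 = 0.706.

0.706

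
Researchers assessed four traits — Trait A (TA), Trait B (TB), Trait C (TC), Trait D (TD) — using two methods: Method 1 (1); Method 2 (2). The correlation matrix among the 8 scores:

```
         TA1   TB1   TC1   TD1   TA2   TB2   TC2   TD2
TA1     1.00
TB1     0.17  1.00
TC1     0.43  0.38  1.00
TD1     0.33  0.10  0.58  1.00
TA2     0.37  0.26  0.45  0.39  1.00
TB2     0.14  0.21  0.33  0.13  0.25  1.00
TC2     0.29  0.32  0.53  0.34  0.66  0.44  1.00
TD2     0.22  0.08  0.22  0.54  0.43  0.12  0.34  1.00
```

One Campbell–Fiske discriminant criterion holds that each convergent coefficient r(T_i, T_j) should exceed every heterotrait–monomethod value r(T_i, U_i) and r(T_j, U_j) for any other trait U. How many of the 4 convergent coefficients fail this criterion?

4

Convergent coefficients and their comparison sets:
TA (methods 1·2): 0.37 vs {0.17, 0.25, 0.43, 0.66, 0.33, 0.43} → fail.
TB (methods 1·2): 0.21 vs {0.17, 0.25, 0.38, 0.44, 0.10, 0.12} → fail.
TC (methods 1·2): 0.53 vs {0.43, 0.66, 0.38, 0.44, 0.58, 0.34} → fail.
TD (methods 1·2): 0.54 vs {0.33, 0.43, 0.10, 0.12, 0.58, 0.34} → fail.
4 of 4 fail.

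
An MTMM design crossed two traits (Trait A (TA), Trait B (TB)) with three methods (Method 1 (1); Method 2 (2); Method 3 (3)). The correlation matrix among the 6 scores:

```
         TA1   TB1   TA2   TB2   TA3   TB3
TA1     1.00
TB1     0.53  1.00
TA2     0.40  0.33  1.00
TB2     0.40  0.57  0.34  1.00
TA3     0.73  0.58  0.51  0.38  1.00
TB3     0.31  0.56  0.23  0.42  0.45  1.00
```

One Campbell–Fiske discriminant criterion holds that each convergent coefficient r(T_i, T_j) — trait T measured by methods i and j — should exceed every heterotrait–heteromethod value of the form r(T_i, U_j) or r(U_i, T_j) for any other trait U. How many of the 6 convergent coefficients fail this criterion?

Each convergent coefficient versus the relevant comparison correlations:
TA (methods 1·2): 0.40 vs {0.40, 0.33} → fail.
TA (methods 1·3): 0.73 vs {0.31, 0.58} → pass.
TA (methods 2·3): 0.51 vs {0.23, 0.38} → pass.
TB (methods 1·2): 0.57 vs {0.33, 0.40} → pass.
TB (methods 1·3): 0.56 vs {0.58, 0.31} → fail.
TB (methods 2·3): 0.42 vs {0.38, 0.23} → pass.
2 of 6 fail.

2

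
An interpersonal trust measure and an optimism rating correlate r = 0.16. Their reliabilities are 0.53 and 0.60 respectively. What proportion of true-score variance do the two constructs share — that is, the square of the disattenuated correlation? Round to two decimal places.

Disattenuated r = 0.16 / √(0.53 × 0.60) = 0.16 / 0.5639 = 0.2837.
Shared true-score variance = 0.2837² = 0.0805 ≈ 0.08.

0.08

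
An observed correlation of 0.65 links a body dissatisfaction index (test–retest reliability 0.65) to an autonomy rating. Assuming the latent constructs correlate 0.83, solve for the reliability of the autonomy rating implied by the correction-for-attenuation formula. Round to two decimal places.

0.94

r_true = r_obs / √(r_xx · r_yy) ⇒ 0.83 = 0.65 / √(0.65 · r_yy).
√(0.65 · r_yy) = 0.65 / 0.83 = 0.7831; 0.65 · r_yy = 0.6132; r_yy = 0.6132 / 0.65 ≈ 0.94.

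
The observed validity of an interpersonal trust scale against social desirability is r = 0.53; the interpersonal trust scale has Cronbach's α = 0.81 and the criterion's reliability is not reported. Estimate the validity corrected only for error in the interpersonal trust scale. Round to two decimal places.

Single correction: r_c = r_obs / √r_xx = 0.53 / √0.81 = 0.53 / 0.9000 ≈ 0.59.

0.59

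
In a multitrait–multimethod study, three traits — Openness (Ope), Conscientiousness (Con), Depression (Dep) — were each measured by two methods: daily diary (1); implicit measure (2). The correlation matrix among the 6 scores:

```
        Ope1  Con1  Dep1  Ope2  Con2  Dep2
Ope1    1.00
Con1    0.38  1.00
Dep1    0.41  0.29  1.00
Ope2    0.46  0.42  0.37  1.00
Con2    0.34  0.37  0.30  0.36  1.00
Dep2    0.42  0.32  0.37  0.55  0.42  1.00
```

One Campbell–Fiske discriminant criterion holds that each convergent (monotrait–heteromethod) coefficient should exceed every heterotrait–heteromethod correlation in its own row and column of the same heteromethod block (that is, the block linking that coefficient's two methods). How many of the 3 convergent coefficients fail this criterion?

Checking each validity diagonal entry against its comparison values:
Ope (methods 1·2): 0.46 vs {0.34, 0.42, 0.42, 0.37} → pass.
Con (methods 1·2): 0.37 vs {0.42, 0.34, 0.32, 0.30} → fail.
Dep (methods 1·2): 0.37 vs {0.37, 0.42, 0.30, 0.32} → fail.
2 of 3 fail.

2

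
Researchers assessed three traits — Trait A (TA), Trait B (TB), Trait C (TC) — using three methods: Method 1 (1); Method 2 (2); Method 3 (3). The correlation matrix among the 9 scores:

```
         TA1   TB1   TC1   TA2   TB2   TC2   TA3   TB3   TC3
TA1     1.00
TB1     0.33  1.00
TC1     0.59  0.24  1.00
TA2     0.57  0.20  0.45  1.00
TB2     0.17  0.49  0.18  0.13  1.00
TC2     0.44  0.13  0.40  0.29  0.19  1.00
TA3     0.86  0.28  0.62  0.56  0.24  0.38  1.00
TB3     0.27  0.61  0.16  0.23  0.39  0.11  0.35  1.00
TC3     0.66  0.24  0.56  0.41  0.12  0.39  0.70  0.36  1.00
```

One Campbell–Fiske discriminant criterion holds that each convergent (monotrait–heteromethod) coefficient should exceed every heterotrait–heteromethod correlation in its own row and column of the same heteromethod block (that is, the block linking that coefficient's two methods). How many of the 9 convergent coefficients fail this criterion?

Convergent coefficients and their comparison sets:
TA (methods 1·2): 0.57 vs {0.17, 0.20, 0.44, 0.45} → pass.
TA (methods 1·3): 0.86 vs {0.27, 0.28, 0.66, 0.62} → pass.
TA (methods 2·3): 0.56 vs {0.23, 0.24, 0.41, 0.38} → pass.
TB (methods 1·2): 0.49 vs {0.20, 0.17, 0.13, 0.18} → pass.
TB (methods 1·3): 0.61 vs {0.28, 0.27, 0.24, 0.16} → pass.
TB (methods 2·3): 0.39 vs {0.24, 0.23, 0.12, 0.11} → pass.
TC (methods 1·2): 0.40 vs {0.45, 0.44, 0.18, 0.13} → fail.
TC (methods 1·3): 0.56 vs {0.62, 0.66, 0.16, 0.24} → fail.
TC (methods 2·3): 0.39 vs {0.38, 0.41, 0.11, 0.12} → fail.
3 of 9 fail.

3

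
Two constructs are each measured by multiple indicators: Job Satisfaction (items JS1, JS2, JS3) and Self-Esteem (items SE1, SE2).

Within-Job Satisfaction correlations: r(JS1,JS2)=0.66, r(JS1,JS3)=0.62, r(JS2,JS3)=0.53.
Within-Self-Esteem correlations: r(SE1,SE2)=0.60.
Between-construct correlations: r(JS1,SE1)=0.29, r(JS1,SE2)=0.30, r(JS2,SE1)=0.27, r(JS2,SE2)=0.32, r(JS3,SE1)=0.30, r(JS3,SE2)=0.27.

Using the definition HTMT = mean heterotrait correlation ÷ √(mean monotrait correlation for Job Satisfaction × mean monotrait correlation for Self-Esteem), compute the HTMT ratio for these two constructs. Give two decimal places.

0.48

Between-construct mean = 1.75/6 = 0.2917.
Mean within-JS = 1.81/3 = 0.6033; mean within-SE = 0.60/1 = 0.6000.
Geometric mean = √(0.6033 × 0.6000) = 0.6016.
HTMT = 0.2917 / 0.6016 = 0.48.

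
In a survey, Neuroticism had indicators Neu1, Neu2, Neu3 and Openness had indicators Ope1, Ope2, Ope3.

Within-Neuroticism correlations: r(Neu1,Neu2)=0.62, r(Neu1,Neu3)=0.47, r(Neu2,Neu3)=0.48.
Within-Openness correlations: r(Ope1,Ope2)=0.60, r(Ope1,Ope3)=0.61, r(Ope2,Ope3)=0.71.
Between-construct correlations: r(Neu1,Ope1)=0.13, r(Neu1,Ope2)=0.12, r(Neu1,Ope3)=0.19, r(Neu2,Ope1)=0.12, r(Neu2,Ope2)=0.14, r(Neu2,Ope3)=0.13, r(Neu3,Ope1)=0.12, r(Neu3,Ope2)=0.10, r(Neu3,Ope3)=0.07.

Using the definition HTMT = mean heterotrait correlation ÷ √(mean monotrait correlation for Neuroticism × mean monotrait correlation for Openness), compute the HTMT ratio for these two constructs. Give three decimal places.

Mean between = 1.12/9 = 0.1244.
Mean within-Neu = 1.57/3 = 0.5233; mean within-Ope = 1.92/3 = 0.6400.
Geometric mean = √(0.5233 × 0.6400) = 0.5787.
HTMT = 0.1244 / 0.5787 = 0.215.

0.215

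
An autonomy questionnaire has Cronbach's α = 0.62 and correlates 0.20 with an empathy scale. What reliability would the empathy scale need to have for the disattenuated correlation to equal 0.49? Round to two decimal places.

0.27

r_true = r_obs / √(r_xx · r_yy) ⇒ 0.49 = 0.20 / √(0.62 · r_yy).
√(0.62 · r_yy) = 0.20 / 0.49 = 0.4082; 0.62 · r_yy = 0.1666; r_yy = 0.1666 / 0.62 ≈ 0.27.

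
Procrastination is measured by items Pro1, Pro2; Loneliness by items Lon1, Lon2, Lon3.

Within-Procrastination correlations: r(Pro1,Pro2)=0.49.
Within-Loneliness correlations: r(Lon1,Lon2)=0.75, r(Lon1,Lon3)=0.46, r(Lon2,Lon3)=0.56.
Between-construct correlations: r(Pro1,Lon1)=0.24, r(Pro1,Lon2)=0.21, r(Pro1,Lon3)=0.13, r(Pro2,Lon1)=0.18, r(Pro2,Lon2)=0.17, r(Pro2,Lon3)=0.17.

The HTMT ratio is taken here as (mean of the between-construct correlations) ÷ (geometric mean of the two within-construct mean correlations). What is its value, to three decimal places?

Mean between = 1.10/6 = 0.1833.
Mean within-Pro = 0.49/1 = 0.4900; mean within-Lon = 1.77/3 = 0.5900.
Geometric mean = √(0.4900 × 0.5900) = 0.5377.
HTMT = 0.1833 / 0.5377 = 0.341.

0.341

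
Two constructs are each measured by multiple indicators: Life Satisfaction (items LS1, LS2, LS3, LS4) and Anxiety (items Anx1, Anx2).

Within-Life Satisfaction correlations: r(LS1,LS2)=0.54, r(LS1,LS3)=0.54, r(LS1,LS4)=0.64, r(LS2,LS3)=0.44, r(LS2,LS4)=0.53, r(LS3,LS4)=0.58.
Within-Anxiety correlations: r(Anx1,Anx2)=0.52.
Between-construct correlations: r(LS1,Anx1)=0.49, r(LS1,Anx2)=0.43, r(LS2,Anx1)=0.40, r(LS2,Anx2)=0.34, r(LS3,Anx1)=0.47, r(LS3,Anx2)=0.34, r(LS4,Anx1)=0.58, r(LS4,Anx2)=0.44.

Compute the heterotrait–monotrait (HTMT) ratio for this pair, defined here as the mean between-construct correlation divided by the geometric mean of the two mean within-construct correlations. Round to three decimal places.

Mean between = 3.49/8 = 0.4363.
Mean within-LS = 3.27/6 = 0.5450; mean within-Anx = 0.52/1 = 0.5200.
Geometric mean = √(0.5450 × 0.5200) = 0.5324.
HTMT = 0.4363 / 0.5324 = 0.819.

0.819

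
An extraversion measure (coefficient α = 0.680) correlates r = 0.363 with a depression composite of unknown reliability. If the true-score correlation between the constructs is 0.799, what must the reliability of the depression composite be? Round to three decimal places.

0.304

r_true = r_obs / √(r_xx · r_yy) ⇒ 0.799 = 0.363 / √(0.680 · r_yy).
√(0.680 · r_yy) = 0.363 / 0.799 = 0.4543; 0.680 · r_yy = 0.2064; r_yy = 0.2064 / 0.680 ≈ 0.304.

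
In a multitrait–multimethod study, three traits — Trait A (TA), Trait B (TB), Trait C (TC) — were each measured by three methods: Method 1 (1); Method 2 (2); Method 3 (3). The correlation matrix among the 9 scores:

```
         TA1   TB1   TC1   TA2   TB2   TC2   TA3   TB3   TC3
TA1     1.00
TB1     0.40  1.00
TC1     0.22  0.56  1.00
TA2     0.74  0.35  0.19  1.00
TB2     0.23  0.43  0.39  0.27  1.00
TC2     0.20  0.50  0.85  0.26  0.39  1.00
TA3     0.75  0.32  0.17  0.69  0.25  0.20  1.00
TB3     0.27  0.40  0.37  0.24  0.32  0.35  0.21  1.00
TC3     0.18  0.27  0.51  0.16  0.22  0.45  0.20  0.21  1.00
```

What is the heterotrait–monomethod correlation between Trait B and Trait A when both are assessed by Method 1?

0.40

Different traits, same method: r(TB1, TA1) = 0.40.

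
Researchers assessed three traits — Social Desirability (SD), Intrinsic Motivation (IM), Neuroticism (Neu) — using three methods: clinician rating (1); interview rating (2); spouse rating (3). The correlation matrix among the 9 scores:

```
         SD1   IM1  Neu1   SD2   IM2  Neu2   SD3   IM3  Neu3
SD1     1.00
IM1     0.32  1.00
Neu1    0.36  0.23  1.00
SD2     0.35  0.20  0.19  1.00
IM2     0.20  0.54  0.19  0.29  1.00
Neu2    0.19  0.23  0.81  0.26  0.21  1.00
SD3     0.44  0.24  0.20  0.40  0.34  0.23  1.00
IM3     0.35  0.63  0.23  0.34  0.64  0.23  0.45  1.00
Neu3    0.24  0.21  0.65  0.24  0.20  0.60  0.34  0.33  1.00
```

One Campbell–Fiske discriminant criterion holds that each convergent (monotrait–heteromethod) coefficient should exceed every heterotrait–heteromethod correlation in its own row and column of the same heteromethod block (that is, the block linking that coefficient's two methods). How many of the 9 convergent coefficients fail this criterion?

Convergent coefficients and their comparison sets:
SD (methods 1·2): 0.35 vs {0.20, 0.20, 0.19, 0.19} → pass.
SD (methods 1·3): 0.44 vs {0.35, 0.24, 0.24, 0.20} → pass.
SD (methods 2·3): 0.40 vs {0.34, 0.34, 0.24, 0.23} → pass.
IM (methods 1·2): 0.54 vs {0.20, 0.20, 0.23, 0.19} → pass.
IM (methods 1·3): 0.63 vs {0.24, 0.35, 0.21, 0.23} → pass.
IM (methods 2·3): 0.64 vs {0.34, 0.34, 0.20, 0.23} → pass.
Neu (methods 1·2): 0.81 vs {0.19, 0.19, 0.19, 0.23} → pass.
Neu (methods 1·3): 0.65 vs {0.20, 0.24, 0.23, 0.21} → pass.
Neu (methods 2·3): 0.60 vs {0.23, 0.24, 0.23, 0.20} → pass.
0 of 9 fail.

0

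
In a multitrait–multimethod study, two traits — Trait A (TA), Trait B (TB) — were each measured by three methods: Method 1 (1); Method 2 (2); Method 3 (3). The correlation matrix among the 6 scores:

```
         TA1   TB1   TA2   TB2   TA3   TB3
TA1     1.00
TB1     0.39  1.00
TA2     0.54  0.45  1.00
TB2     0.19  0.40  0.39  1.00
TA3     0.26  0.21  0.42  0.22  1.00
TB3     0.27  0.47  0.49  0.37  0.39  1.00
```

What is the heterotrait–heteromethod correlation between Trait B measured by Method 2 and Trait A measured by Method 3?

Different traits and methods: r(TB2, TA3) = 0.22.

0.22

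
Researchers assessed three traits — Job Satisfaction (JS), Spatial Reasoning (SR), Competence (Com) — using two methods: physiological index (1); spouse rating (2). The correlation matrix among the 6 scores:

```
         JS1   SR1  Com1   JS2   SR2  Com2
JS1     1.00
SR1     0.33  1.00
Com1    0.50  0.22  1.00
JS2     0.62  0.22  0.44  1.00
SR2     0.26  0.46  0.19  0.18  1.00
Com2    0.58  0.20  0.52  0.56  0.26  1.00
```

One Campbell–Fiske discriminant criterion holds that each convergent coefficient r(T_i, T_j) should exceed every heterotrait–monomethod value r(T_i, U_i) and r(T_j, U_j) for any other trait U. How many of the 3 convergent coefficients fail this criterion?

1

Convergent coefficients and their comparison sets:
JS (methods 1·2): 0.62 vs {0.33, 0.18, 0.50, 0.56} → pass.
SR (methods 1·2): 0.46 vs {0.33, 0.18, 0.22, 0.26} → pass.
Com (methods 1·2): 0.52 vs {0.50, 0.56, 0.22, 0.26} → fail.
1 of 3 fail.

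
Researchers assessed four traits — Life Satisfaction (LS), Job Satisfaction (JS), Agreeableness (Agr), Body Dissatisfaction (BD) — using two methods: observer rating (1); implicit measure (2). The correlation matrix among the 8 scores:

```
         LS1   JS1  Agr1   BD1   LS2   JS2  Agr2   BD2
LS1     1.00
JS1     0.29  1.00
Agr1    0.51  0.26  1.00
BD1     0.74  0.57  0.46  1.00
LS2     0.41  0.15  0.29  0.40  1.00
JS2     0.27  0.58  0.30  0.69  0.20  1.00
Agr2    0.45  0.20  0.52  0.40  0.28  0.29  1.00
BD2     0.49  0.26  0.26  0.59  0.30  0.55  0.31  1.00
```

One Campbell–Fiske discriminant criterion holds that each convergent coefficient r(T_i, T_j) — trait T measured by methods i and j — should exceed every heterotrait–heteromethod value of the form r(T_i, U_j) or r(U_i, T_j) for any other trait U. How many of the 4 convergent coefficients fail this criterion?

Convergent coefficients and their comparison sets:
LS (methods 1·2): 0.41 vs {0.27, 0.15, 0.45, 0.29, 0.49, 0.40} → fail.
JS (methods 1·2): 0.58 vs {0.15, 0.27, 0.20, 0.30, 0.26, 0.69} → fail.
Agr (methods 1·2): 0.52 vs {0.29, 0.45, 0.30, 0.20, 0.26, 0.40} → pass.
BD (methods 1·2): 0.59 vs {0.40, 0.49, 0.69, 0.26, 0.40, 0.26} → fail.
3 of 4 fail.

3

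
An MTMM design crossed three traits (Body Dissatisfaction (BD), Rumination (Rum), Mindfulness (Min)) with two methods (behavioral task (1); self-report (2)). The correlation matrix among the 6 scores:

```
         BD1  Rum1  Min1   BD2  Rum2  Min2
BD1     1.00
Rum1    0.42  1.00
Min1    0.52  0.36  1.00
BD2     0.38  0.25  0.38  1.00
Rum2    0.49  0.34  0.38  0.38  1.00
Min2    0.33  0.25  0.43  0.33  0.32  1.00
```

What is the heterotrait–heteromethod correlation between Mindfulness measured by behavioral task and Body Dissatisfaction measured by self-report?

Different traits and methods: r(Min1, BD2) = 0.38.

0.38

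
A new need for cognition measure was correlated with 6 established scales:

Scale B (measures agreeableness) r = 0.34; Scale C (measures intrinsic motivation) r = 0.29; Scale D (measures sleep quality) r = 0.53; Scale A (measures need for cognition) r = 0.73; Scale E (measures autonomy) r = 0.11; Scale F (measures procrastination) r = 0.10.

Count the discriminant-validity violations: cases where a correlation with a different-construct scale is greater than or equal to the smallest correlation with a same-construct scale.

Convergent (same construct = need for cognition): Scale A.
Smallest convergent = 0.73. Discriminant values: 0.34, 0.29, 0.53, 0.11, 0.10; count ≥ 0.73 → 0.

0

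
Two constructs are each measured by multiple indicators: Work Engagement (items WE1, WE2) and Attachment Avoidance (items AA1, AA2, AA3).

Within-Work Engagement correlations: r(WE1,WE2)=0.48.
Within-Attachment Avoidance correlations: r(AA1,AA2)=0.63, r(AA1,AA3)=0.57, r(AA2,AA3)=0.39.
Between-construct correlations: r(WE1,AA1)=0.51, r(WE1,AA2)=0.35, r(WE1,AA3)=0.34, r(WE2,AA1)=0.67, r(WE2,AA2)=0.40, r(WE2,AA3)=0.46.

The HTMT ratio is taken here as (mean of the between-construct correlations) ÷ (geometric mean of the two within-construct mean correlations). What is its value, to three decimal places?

Between-construct mean = 2.73/6 = 0.4550.
Mean within-WE = 0.48/1 = 0.4800; mean within-AA = 1.59/3 = 0.5300.
Geometric mean = √(0.4800 × 0.5300) = 0.5044.
HTMT = 0.4550 / 0.5044 = 0.902.

0.902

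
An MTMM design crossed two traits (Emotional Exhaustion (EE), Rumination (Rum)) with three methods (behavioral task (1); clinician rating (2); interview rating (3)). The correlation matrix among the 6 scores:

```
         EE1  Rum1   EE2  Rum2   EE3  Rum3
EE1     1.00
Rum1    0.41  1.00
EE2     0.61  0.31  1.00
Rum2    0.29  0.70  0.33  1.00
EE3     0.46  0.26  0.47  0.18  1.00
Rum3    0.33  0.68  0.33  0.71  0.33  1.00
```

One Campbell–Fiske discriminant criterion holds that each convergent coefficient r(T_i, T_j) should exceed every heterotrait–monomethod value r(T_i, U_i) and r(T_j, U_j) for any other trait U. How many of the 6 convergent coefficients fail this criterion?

Each convergent coefficient versus the relevant comparison correlations:
EE (methods 1·2): 0.61 vs {0.41, 0.33} → pass.
EE (methods 1·3): 0.46 vs {0.41, 0.33} → pass.
EE (methods 2·3): 0.47 vs {0.33, 0.33} → pass.
Rum (methods 1·2): 0.70 vs {0.41, 0.33} → pass.
Rum (methods 1·3): 0.68 vs {0.41, 0.33} → pass.
Rum (methods 2·3): 0.71 vs {0.33, 0.33} → pass.
0 of 6 fail.

0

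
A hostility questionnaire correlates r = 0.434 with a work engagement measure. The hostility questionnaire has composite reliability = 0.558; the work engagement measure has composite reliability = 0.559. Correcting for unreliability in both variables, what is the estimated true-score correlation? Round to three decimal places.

0.777

r_true = r_obs / √(r_xx · r_yy) = 0.434 / √(0.558 × 0.559) = 0.434 / √0.311922 = 0.434 / 0.5585 ≈ 0.777.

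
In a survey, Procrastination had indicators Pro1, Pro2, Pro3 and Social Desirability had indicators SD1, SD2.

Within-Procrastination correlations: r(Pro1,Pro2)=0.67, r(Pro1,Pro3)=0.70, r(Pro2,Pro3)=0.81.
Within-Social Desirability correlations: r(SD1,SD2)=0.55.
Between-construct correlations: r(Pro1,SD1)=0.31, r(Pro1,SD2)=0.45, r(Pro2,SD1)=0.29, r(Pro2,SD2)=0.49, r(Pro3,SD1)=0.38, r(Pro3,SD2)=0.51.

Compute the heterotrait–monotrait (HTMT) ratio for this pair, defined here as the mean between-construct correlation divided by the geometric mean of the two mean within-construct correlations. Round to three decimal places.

0.641

Mean heterotrait r = 2.43/6 = 0.4050.
Mean within-Pro = 2.18/3 = 0.7267; mean within-SD = 0.55/1 = 0.5500.
Geometric mean = √(0.7267 × 0.5500) = 0.6322.
HTMT = 0.4050 / 0.6322 = 0.641.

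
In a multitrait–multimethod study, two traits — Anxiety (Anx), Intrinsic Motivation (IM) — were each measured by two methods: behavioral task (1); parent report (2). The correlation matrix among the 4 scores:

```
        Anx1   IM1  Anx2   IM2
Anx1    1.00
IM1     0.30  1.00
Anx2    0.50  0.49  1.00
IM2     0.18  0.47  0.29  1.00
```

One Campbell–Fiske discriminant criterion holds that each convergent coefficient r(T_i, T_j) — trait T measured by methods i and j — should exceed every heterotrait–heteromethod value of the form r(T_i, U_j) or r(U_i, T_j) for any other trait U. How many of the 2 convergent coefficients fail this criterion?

Checking each validity diagonal entry against its comparison values:
Anx (methods 1·2): 0.50 vs {0.18, 0.49} → pass.
IM (methods 1·2): 0.47 vs {0.49, 0.18} → fail.
1 of 2 fail.

1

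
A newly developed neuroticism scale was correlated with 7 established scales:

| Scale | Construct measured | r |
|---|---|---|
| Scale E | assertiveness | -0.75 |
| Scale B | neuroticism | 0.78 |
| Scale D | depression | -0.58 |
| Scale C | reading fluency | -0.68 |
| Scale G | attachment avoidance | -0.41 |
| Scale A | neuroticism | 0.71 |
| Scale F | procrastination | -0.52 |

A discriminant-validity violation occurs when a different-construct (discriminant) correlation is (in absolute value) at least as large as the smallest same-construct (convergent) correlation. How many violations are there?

1

Convergent (same construct = neuroticism): Scale B, Scale A.
Smallest convergent = 0.71. Discriminant |r|: 0.75, 0.58, 0.68, 0.41, 0.52; count ≥ 0.71 → 1.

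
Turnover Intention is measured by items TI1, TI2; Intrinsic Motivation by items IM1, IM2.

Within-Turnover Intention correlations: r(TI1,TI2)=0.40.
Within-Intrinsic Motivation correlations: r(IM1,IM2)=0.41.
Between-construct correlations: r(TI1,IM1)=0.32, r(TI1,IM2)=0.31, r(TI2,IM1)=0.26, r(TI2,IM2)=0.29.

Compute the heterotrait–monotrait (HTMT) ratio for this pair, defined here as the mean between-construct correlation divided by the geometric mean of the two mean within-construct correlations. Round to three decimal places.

0.728

Mean heterotrait r = 1.18/4 = 0.2950.
Mean within-TI = 0.40/1 = 0.4000; mean within-IM = 0.41/1 = 0.4100.
Geometric mean = √(0.4000 × 0.4100) = 0.4050.
HTMT = 0.2950 / 0.4050 = 0.728.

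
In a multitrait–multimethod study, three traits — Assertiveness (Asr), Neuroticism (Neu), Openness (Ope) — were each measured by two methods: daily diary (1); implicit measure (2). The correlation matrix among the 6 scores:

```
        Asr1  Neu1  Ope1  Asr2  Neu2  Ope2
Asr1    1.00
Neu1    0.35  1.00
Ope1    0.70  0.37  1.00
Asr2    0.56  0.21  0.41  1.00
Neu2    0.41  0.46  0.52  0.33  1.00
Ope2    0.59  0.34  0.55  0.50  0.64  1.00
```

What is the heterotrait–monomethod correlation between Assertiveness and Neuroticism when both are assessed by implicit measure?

Different traits, same method: r(Asr2, Neu2) = 0.33.

0.33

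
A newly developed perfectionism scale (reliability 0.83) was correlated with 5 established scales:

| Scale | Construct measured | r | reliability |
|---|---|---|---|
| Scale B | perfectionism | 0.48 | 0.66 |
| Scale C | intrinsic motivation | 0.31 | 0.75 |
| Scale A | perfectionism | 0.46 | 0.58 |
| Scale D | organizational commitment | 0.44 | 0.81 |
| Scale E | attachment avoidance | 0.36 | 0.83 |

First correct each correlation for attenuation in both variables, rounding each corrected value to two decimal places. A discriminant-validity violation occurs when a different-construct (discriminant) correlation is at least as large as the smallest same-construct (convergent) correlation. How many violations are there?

Disattenuated r (r / √(r_scale · r_new)):
  Scale B (conv): 0.48 / √(0.66·0.83) = 0.65
  Scale C (disc): 0.31 / √(0.75·0.83) = 0.39
  Scale A (conv): 0.46 / √(0.58·0.83) = 0.66
  Scale D (disc): 0.44 / √(0.81·0.83) = 0.54
  Scale E (disc): 0.36 / √(0.83·0.83) = 0.43
Smallest convergent = 0.65. Discriminant values: 0.39, 0.54, 0.43; count ≥ 0.65 → 0.

0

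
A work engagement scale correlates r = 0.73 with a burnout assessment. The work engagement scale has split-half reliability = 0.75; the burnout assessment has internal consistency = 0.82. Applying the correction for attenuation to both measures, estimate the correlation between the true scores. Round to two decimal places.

0.93

r_true = r_obs / √(r_xx · r_yy) = 0.73 / √(0.75 × 0.82) = 0.73 / √0.6150 = 0.73 / 0.7842 ≈ 0.93.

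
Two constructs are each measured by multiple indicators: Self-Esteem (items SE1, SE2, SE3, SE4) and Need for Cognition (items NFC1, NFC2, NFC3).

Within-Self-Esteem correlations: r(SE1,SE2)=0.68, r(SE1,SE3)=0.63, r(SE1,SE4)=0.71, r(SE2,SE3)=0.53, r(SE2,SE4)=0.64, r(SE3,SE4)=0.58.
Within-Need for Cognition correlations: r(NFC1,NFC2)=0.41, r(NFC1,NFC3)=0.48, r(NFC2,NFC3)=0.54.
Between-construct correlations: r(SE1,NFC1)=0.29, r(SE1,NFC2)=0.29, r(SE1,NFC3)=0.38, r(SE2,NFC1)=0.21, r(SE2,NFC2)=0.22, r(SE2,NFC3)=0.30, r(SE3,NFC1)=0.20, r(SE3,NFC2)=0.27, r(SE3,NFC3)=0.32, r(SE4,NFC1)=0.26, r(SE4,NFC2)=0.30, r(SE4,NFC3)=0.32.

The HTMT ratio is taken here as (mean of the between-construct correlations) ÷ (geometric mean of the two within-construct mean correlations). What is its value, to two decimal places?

0.51

Between-construct mean = 3.36/12 = 0.2800.
Mean within-SE = 3.77/6 = 0.6283; mean within-NFC = 1.43/3 = 0.4767.
Geometric mean = √(0.6283 × 0.4767) = 0.5473.
HTMT = 0.2800 / 0.5473 = 0.51.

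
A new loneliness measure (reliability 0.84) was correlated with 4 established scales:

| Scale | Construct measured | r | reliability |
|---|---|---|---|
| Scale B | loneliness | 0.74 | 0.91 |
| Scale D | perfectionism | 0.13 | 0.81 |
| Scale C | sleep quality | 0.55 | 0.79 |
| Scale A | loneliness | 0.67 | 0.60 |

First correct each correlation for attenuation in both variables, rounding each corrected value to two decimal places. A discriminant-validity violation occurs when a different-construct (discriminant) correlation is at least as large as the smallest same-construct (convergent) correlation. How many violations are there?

0

Disattenuated r (r / √(r_scale · r_new)):
  Scale B (conv): 0.74 / √(0.91·0.84) = 0.85
  Scale D (disc): 0.13 / √(0.81·0.84) = 0.16
  Scale C (disc): 0.55 / √(0.79·0.84) = 0.68
  Scale A (conv): 0.67 / √(0.60·0.84) = 0.94
Smallest convergent = 0.85. Discriminant values: 0.16, 0.68; count ≥ 0.85 → 0.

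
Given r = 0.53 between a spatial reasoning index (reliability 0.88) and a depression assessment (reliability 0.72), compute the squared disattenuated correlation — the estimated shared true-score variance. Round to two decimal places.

0.44

Disattenuated r = 0.53 / √(0.88 × 0.72) = 0.53 / 0.7960 = 0.6658.
Shared true-score variance = 0.6658² = 0.4433 ≈ 0.44.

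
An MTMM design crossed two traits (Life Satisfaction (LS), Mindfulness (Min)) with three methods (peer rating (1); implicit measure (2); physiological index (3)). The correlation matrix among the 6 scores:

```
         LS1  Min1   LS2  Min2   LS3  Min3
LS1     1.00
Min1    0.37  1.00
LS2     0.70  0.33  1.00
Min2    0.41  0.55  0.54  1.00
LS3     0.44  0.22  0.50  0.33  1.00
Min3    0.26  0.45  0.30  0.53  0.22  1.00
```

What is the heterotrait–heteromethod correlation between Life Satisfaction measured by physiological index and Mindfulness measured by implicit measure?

0.33

Different traits and methods: r(LS3, Min2) = 0.33.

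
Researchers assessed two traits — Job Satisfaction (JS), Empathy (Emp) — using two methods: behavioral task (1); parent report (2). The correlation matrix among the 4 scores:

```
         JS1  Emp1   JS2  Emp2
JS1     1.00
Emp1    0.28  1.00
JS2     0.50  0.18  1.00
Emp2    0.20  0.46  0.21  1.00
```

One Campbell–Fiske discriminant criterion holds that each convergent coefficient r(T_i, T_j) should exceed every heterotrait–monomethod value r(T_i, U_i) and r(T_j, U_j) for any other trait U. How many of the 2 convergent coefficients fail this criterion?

0

Each convergent coefficient versus the relevant comparison correlations:
JS (methods 1·2): 0.50 vs {0.28, 0.21} → pass.
Emp (methods 1·2): 0.46 vs {0.28, 0.21} → pass.
0 of 2 fail.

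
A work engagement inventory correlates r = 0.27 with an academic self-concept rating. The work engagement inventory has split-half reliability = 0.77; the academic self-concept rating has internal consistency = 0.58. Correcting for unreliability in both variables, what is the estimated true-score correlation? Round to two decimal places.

0.40

r_true = r_obs / √(r_xx · r_yy) = 0.27 / √(0.77 × 0.58) = 0.27 / √0.4466 = 0.27 / 0.6683 ≈ 0.40.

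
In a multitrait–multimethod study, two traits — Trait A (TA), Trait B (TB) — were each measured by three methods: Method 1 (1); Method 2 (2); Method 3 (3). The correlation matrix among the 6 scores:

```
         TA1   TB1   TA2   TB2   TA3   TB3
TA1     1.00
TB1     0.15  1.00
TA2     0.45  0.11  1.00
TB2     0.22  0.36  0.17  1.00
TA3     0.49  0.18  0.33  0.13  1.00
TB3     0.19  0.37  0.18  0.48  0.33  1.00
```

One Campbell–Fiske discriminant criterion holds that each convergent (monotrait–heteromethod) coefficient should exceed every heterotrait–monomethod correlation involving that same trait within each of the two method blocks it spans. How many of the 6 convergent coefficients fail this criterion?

1

Convergent coefficients and their comparison sets:
TA (methods 1·2): 0.45 vs {0.15, 0.17} → pass.
TA (methods 1·3): 0.49 vs {0.15, 0.33} → pass.
TA (methods 2·3): 0.33 vs {0.17, 0.33} → fail.
TB (methods 1·2): 0.36 vs {0.15, 0.17} → pass.
TB (methods 1·3): 0.37 vs {0.15, 0.33} → pass.
TB (methods 2·3): 0.48 vs {0.17, 0.33} → pass.
1 of 6 fail.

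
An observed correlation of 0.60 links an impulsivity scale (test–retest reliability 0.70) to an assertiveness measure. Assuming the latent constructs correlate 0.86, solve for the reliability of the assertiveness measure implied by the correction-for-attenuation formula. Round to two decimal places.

r_true = r_obs / √(r_xx · r_yy) ⇒ 0.86 = 0.60 / √(0.70 · r_yy).
√(0.70 · r_yy) = 0.60 / 0.86 = 0.6977; 0.70 · r_yy = 0.4868; r_yy = 0.4868 / 0.70 ≈ 0.70.

0.70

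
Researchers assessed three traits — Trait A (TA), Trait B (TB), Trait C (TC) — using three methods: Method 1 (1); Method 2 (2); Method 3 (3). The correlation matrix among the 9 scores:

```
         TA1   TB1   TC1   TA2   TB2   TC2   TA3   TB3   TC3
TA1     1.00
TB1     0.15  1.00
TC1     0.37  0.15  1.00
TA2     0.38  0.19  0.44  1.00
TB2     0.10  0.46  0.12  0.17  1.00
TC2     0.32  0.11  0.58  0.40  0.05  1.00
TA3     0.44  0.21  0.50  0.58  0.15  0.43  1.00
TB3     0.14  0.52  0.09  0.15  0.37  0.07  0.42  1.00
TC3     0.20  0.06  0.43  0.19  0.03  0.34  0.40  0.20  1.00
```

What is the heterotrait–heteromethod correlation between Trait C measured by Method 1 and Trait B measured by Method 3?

0.09

Different traits and methods: r(TC1, TB3) = 0.09.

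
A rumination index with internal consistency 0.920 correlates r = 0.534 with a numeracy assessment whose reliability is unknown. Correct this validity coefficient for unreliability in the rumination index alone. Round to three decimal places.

0.557

Single correction: r_c = r_obs / √r_xx = 0.534 / √0.920 = 0.534 / 0.9592 ≈ 0.557.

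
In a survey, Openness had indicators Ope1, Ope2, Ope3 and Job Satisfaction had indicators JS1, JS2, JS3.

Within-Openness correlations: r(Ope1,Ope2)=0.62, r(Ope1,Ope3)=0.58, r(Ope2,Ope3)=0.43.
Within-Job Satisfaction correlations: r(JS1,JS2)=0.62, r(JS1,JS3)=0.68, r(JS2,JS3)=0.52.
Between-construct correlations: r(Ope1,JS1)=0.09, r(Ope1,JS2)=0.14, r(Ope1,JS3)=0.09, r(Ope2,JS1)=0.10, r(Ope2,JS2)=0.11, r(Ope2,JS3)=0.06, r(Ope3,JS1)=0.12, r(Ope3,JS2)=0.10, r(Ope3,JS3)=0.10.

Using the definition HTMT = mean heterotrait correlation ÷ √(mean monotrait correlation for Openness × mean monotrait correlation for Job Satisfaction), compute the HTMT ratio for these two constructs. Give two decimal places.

Mean between = 0.91/9 = 0.1011.
Mean within-Ope = 1.63/3 = 0.5433; mean within-JS = 1.82/3 = 0.6067.
Geometric mean = √(0.5433 × 0.6067) = 0.5741.
HTMT = 0.1011 / 0.5741 = 0.18.

0.18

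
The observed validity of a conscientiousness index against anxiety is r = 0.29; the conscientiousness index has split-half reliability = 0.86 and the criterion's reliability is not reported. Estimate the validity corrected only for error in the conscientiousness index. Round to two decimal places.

0.31

Single correction: r_c = r_obs / √r_xx = 0.29 / √0.86 = 0.29 / 0.9274 ≈ 0.31.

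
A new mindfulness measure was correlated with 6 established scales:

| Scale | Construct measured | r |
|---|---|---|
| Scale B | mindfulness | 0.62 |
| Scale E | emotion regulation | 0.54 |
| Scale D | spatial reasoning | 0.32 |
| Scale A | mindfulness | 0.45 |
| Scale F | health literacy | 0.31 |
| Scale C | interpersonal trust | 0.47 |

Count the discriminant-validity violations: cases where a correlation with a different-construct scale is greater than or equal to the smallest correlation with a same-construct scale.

2

Convergent (same construct = mindfulness): Scale B, Scale A.
Smallest convergent = 0.45. Discriminant values: 0.54, 0.32, 0.31, 0.47; count ≥ 0.45 → 2.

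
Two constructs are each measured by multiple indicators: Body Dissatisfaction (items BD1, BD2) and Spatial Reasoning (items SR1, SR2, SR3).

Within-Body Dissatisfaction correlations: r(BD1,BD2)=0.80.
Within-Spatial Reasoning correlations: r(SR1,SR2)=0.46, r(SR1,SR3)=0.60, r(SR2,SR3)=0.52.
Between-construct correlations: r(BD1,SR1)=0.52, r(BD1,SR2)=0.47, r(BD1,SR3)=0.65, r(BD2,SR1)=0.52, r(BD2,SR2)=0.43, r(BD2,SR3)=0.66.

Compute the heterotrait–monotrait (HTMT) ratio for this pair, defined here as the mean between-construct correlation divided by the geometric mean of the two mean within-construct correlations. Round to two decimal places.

0.83

Mean heterotrait r = 3.25/6 = 0.5417.
Mean within-BD = 0.80/1 = 0.8000; mean within-SR = 1.58/3 = 0.5267.
Geometric mean = √(0.8000 × 0.5267) = 0.6491.
HTMT = 0.5417 / 0.6491 = 0.83.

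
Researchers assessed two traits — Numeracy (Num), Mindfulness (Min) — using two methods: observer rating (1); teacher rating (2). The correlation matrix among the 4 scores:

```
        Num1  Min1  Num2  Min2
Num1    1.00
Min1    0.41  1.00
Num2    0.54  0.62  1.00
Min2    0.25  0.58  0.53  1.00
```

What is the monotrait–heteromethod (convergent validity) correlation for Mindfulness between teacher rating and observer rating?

0.58

Same trait (Min), different methods: r(Min2, Min1) = 0.58.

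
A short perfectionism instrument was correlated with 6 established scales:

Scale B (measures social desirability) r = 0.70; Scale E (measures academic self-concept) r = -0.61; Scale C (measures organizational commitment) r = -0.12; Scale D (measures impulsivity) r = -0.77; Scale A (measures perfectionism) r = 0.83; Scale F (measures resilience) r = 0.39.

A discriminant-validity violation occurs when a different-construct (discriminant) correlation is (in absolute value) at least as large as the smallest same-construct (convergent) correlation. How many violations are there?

Convergent (same construct = perfectionism): Scale A.
Smallest convergent = 0.83. Discriminant |r|: 0.70, 0.61, 0.12, 0.77, 0.39; count ≥ 0.83 → 0.

0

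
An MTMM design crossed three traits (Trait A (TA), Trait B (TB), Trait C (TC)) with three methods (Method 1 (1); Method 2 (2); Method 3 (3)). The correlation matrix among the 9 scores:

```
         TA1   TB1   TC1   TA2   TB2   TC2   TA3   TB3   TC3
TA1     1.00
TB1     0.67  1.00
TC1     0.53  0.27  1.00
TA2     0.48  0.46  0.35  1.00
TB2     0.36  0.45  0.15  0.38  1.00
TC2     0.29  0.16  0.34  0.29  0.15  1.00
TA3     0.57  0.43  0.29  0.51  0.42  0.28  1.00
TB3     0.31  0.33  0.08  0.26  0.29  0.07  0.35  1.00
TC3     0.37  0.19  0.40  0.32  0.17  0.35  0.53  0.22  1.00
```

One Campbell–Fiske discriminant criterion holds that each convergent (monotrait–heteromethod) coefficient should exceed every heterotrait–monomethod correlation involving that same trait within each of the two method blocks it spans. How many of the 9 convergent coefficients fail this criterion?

Convergent coefficients and their comparison sets:
TA (methods 1·2): 0.48 vs {0.67, 0.38, 0.53, 0.29} → fail.
TA (methods 1·3): 0.57 vs {0.67, 0.35, 0.53, 0.53} → fail.
TA (methods 2·3): 0.51 vs {0.38, 0.35, 0.29, 0.53} → fail.
TB (methods 1·2): 0.45 vs {0.67, 0.38, 0.27, 0.15} → fail.
TB (methods 1·3): 0.33 vs {0.67, 0.35, 0.27, 0.22} → fail.
TB (methods 2·3): 0.29 vs {0.38, 0.35, 0.15, 0.22} → fail.
TC (methods 1·2): 0.34 vs {0.53, 0.29, 0.27, 0.15} → fail.
TC (methods 1·3): 0.40 vs {0.53, 0.53, 0.27, 0.22} → fail.
TC (methods 2·3): 0.35 vs {0.29, 0.53, 0.15, 0.22} → fail.
9 of 9 fail.

9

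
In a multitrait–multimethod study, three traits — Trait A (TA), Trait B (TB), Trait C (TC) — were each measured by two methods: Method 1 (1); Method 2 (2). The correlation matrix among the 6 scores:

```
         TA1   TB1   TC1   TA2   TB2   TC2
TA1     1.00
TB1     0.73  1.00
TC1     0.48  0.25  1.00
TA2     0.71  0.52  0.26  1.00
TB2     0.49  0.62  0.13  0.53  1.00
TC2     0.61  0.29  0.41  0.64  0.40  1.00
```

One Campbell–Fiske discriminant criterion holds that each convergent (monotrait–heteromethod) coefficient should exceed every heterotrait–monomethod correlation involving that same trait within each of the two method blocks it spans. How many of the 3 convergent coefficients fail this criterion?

Convergent coefficients and their comparison sets:
TA (methods 1·2): 0.71 vs {0.73, 0.53, 0.48, 0.64} → fail.
TB (methods 1·2): 0.62 vs {0.73, 0.53, 0.25, 0.40} → fail.
TC (methods 1·2): 0.41 vs {0.48, 0.64, 0.25, 0.40} → fail.
3 of 3 fail.

3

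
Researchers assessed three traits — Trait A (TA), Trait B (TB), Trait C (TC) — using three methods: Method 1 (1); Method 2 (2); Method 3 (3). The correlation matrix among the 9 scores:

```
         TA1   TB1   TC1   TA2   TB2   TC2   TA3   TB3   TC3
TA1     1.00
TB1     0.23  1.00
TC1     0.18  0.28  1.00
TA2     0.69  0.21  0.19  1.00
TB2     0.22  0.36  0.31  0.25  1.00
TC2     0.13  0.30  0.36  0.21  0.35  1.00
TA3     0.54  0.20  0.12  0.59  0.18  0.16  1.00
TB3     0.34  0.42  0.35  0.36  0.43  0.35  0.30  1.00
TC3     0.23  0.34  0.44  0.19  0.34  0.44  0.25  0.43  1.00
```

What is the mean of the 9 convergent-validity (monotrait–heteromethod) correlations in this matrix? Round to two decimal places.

Convergent values: 0.69, 0.54, 0.59, 0.36, 0.42, 0.43, 0.36, 0.44, 0.44; mean = 4.27/9 = 0.47.

0.47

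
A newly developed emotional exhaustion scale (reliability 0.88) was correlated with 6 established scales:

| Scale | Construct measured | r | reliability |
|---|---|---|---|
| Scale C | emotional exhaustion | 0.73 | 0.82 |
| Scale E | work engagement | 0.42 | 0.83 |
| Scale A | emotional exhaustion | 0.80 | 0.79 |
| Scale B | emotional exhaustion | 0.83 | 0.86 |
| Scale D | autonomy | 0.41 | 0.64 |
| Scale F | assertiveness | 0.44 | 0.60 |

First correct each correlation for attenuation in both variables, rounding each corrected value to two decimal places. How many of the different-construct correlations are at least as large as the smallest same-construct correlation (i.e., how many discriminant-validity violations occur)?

0

Disattenuated r (r / √(r_scale · r_new)):
  Scale C (conv): 0.73 / √(0.82·0.88) = 0.86
  Scale E (disc): 0.42 / √(0.83·0.88) = 0.49
  Scale A (conv): 0.80 / √(0.79·0.88) = 0.96
  Scale B (conv): 0.83 / √(0.86·0.88) = 0.95
  Scale D (disc): 0.41 / √(0.64·0.88) = 0.55
  Scale F (disc): 0.44 / √(0.60·0.88) = 0.61
Smallest convergent = 0.86. Discriminant values: 0.49, 0.55, 0.61; count ≥ 0.86 → 0.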